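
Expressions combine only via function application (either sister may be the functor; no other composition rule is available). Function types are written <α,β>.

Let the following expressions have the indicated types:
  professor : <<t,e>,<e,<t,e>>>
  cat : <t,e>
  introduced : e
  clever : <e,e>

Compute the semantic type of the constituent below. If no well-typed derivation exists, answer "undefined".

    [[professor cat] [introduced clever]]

[professor cat] — professor of type <<t,e>,<e,<t,e>>> combines with cat of type <t,e>: type <e,<t,e>>.
[introduced clever] — clever of type <e,e> combines with introduced of type e: type e.
[[professor cat] [introduced clever]] — [professor cat] of type <e,<t,e>> combines with [introduced clever] of type e: type <t,e>.

<t,e>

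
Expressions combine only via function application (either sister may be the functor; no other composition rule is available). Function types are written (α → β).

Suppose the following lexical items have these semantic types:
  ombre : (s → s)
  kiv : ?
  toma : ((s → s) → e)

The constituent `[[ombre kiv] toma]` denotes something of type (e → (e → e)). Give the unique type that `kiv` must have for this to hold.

[[ombre kiv] toma] must have type (e → (e → e)). The sister toma has type ((s → s) → e); that is not a function onto (e → (e → e)), so [ombre kiv] must be the functor, of type (((s → s) → e) → (e → (e → e))).
[ombre kiv] must have type (((s → s) → e) → (e → (e → e))). The sister ombre has type (s → s); that is not a function onto (((s → s) → e) → (e → (e → e))), so kiv must be the functor, of type ((s → s) → (((s → s) → e) → (e → (e → e)))).

((s → s) → (((s → s) → e) → (e → (e → e))))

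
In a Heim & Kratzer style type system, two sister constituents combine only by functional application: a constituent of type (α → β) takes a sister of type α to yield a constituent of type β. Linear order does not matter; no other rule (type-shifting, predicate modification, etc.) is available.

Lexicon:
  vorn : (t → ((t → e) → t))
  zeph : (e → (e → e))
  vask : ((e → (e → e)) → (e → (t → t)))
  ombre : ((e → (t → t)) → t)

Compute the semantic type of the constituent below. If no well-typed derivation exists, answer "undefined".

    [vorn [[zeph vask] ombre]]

[zeph vask]: ((e → (e → e)) → (e → (t → t))) applied to (e → (e → e)) yields (e → (t → t)).
[[zeph vask] ombre]: ((e → (t → t)) → t) applied to (e → (t → t)) yields t.
[vorn [[zeph vask] ombre]]: (t → ((t → e) → t)) applied to t yields ((t → e) → t).

((t → e) → t)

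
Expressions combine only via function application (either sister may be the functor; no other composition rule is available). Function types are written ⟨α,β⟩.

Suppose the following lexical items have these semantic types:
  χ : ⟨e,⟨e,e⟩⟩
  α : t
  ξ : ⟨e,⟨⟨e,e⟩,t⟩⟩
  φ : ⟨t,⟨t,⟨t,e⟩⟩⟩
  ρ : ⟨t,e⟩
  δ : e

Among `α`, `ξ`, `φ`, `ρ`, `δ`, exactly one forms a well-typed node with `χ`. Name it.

α : t — no; χ wants e, and α wants nothing (atomic).
ξ : ⟨e,⟨⟨e,e⟩,t⟩⟩ — no; χ wants e, and ξ wants e.
φ : ⟨t,⟨t,⟨t,e⟩⟩⟩ — no; χ wants e, and φ wants t.
ρ : ⟨t,e⟩ — no; χ wants e, and ρ wants t.
δ — combines: χ : ⟨e,⟨e,e⟩⟩ takes δ : e as argument, giving ⟨e,e⟩.

δ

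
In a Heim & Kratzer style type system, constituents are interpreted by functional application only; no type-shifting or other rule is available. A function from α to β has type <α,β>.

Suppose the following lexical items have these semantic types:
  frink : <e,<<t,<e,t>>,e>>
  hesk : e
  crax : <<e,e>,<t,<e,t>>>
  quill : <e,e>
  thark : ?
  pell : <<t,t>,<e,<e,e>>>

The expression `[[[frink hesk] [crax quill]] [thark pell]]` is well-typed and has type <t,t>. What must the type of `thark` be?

<<<t,t>,<e,<e,e>>>,<e,<t,t>>>

At [[[frink hesk] [crax quill]] [thark pell]] (required: <t,t>): [[frink hesk] [crax quill]] is e, which is not a function with range <t,t>; hence [thark pell] is the functor — type <e,<t,t>>.
At [thark pell] (required: <e,<t,t>>): pell is <<t,t>,<e,<e,e>>>, which is not a function with range <e,<t,t>>; hence thark is the functor — type <<<t,t>,<e,<e,e>>>,<e,<t,t>>>.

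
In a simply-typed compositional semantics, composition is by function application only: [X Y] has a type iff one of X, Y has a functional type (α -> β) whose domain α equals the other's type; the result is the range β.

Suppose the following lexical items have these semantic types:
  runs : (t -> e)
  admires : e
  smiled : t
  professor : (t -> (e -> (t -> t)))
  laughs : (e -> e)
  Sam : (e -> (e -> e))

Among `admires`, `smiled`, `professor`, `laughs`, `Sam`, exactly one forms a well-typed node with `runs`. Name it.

smiled

admires : e — does not combine with runs.
smiled — combines: runs : (t -> e) takes smiled : t as argument, giving e.
professor : (t -> (e -> (t -> t))) — does not combine with runs.
laughs : (e -> e) — does not combine with runs.
Sam : (e -> (e -> e)) — does not combine with runs.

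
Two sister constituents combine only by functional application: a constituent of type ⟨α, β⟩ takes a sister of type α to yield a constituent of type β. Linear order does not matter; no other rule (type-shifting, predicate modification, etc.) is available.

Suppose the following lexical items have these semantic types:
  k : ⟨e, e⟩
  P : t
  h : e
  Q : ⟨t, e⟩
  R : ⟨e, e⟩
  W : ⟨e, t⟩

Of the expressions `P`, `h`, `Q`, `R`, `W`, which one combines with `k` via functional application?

P : t — neither side's domain matches the other.
h — combines: k : ⟨e, e⟩ takes h : e as argument, giving e.
Q : ⟨t, e⟩ — neither side's domain matches the other.
R : ⟨e, e⟩ — neither side's domain matches the other.
W : ⟨e, t⟩ — neither side's domain matches the other.

h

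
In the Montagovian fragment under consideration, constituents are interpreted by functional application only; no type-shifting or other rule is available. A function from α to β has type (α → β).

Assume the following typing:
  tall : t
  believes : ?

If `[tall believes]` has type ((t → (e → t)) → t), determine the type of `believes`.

(t → ((t → (e → t)) → t))

At [tall believes] (required: ((t → (e → t)) → t)): tall is t, which is not a function with range ((t → (e → t)) → t); hence believes is the functor — type (t → ((t → (e → t)) → t)).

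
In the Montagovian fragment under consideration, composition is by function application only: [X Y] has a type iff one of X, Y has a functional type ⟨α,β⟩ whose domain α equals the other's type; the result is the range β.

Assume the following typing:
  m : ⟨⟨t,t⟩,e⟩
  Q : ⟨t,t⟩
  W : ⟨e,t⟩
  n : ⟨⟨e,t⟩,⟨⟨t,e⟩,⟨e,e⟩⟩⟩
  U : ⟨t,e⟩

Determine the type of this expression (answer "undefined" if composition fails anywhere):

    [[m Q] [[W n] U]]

[m Q] — m of type ⟨⟨t,t⟩,e⟩ combines with Q of type ⟨t,t⟩: type e.
[W n] — n of type ⟨⟨e,t⟩,⟨⟨t,e⟩,⟨e,e⟩⟩⟩ combines with W of type ⟨e,t⟩: type ⟨⟨t,e⟩,⟨e,e⟩⟩.
[[W n] U] — [W n] of type ⟨⟨t,e⟩,⟨e,e⟩⟩ combines with U of type ⟨t,e⟩: type ⟨e,e⟩.
[[m Q] [[W n] U]] — [[W n] U] of type ⟨e,e⟩ combines with [m Q] of type e: type e.

e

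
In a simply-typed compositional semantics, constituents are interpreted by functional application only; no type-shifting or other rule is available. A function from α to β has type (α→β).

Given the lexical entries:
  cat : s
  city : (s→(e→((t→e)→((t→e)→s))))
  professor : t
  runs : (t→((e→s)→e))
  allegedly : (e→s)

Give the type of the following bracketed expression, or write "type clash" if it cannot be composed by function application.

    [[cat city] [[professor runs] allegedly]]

((t→e)→((t→e)→s))

[cat city]: city is (s→(e→((t→e)→((t→e)→s)))), cat is s; result (e→((t→e)→((t→e)→s))).
[professor runs]: runs is (t→((e→s)→e)), professor is t; result ((e→s)→e).
[[professor runs] allegedly]: [professor runs] is ((e→s)→e), allegedly is (e→s); result e.
[[cat city] [[professor runs] allegedly]]: [cat city] is (e→((t→e)→((t→e)→s))), [[professor runs] allegedly] is e; result ((t→e)→((t→e)→s)).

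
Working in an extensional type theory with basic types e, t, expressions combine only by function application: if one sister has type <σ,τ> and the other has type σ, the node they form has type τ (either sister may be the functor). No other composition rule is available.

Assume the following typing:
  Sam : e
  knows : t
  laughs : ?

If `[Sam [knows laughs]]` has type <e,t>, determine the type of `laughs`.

At [Sam [knows laughs]] (required: <e,t>): Sam is e, which is not a function with range <e,t>; hence [knows laughs] is the functor — type <e,<e,t>>.
At [knows laughs] (required: <e,<e,t>>): knows is t, which is not a function with range <e,<e,t>>; hence laughs is the functor — type <t,<e,<e,t>>>.

<t,<e,<e,t>>>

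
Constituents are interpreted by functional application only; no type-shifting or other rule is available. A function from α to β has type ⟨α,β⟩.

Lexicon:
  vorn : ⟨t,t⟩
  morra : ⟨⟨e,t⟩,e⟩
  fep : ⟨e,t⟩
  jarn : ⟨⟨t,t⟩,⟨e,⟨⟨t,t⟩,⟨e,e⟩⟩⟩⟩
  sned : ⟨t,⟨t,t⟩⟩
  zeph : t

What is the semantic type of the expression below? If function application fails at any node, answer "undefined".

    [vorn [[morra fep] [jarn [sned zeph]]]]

⟨e,e⟩

[morra fep]: ⟨⟨e,t⟩,e⟩ applied to ⟨e,t⟩ yields e.
[sned zeph]: ⟨t,⟨t,t⟩⟩ applied to t yields ⟨t,t⟩.
[jarn [sned zeph]]: ⟨⟨t,t⟩,⟨e,⟨⟨t,t⟩,⟨e,e⟩⟩⟩⟩ applied to ⟨t,t⟩ yields ⟨e,⟨⟨t,t⟩,⟨e,e⟩⟩⟩.
[[morra fep] [jarn [sned zeph]]]: ⟨e,⟨⟨t,t⟩,⟨e,e⟩⟩⟩ applied to e yields ⟨⟨t,t⟩,⟨e,e⟩⟩.
[vorn [[morra fep] [jarn [sned zeph]]]]: ⟨⟨t,t⟩,⟨e,e⟩⟩ applied to ⟨t,t⟩ yields ⟨e,e⟩.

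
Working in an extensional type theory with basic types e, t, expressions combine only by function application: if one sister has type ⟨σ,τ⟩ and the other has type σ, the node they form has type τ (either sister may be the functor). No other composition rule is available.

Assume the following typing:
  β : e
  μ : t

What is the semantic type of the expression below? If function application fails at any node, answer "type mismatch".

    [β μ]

type mismatch

At [β μ]: neither e nor t can take the other as argument; the node is ill-typed.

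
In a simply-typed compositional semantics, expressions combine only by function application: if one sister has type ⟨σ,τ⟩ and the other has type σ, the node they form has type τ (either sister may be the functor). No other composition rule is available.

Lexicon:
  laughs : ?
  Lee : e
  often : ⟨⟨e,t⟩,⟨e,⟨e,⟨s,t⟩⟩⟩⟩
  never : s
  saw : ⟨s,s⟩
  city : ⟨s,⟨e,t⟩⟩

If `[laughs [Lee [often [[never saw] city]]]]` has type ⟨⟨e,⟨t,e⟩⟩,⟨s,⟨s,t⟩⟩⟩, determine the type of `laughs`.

⟨⟨e,⟨s,t⟩⟩,⟨⟨e,⟨t,e⟩⟩,⟨s,⟨s,t⟩⟩⟩⟩

[laughs [Lee [often [[never saw] city]]]] must have type ⟨⟨e,⟨t,e⟩⟩,⟨s,⟨s,t⟩⟩⟩. The sister [Lee [often [[never saw] city]]] has type ⟨e,⟨s,t⟩⟩; that is not a function onto ⟨⟨e,⟨t,e⟩⟩,⟨s,⟨s,t⟩⟩⟩, so laughs must be the functor, of type ⟨⟨e,⟨s,t⟩⟩,⟨⟨e,⟨t,e⟩⟩,⟨s,⟨s,t⟩⟩⟩⟩.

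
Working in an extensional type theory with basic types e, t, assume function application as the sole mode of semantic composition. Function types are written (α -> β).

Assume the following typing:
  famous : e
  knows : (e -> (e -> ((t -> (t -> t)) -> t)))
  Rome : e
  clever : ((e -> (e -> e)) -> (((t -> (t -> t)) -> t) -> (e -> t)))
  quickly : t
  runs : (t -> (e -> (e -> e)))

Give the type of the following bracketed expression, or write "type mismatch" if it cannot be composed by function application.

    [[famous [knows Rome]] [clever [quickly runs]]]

[knows Rome]: functor knows : (e -> (e -> ((t -> (t -> t)) -> t))), argument Rome : e; result (e -> ((t -> (t -> t)) -> t)).
[famous [knows Rome]]: functor [knows Rome] : (e -> ((t -> (t -> t)) -> t)), argument famous : e; result ((t -> (t -> t)) -> t).
[quickly runs]: functor runs : (t -> (e -> (e -> e))), argument quickly : t; result (e -> (e -> e)).
[clever [quickly runs]]: functor clever : ((e -> (e -> e)) -> (((t -> (t -> t)) -> t) -> (e -> t))), argument [quickly runs] : (e -> (e -> e)); result (((t -> (t -> t)) -> t) -> (e -> t)).
[[famous [knows Rome]] [clever [quickly runs]]]: functor [clever [quickly runs]] : (((t -> (t -> t)) -> t) -> (e -> t)), argument [famous [knows Rome]] : ((t -> (t -> t)) -> t); result (e -> t).

(e -> t)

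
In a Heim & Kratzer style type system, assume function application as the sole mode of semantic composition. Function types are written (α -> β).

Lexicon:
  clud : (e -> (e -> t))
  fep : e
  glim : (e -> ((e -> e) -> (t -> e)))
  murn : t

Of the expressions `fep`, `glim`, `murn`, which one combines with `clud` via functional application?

fep — combines: clud : (e -> (e -> t)) takes fep : e as argument, giving (e -> t).
glim : (e -> ((e -> e) -> (t -> e))) — does not combine with clud.
murn : t — does not combine with clud.

fep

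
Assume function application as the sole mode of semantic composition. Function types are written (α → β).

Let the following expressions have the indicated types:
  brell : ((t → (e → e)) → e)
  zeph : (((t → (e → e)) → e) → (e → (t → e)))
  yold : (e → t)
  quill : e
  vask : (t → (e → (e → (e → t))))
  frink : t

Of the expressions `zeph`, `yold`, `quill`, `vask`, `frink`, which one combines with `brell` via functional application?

zeph — combines: zeph : (((t → (e → e)) → e) → (e → (t → e))) takes brell : ((t → (e → e)) → e) as argument, giving (e → (t → e)).
yold : (e → t) — neither side's domain matches the other.
quill : e — neither side's domain matches the other.
vask : (t → (e → (e → (e → t)))) — neither side's domain matches the other.
frink : t — neither side's domain matches the other.

zeph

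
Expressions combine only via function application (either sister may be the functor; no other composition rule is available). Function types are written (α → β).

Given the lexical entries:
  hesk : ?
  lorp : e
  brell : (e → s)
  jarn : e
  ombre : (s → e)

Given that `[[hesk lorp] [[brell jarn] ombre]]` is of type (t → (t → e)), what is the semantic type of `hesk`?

(e → (e → (t → (t → e))))

For [[hesk lorp] [[brell jarn] ombre]] to have type (t → (t → e)) with [[brell jarn] ombre] of type e, [hesk lorp] must be the function: [hesk lorp] : (e → (t → (t → e))).
For [hesk lorp] to have type (e → (t → (t → e))) with lorp of type e, hesk must be the function: hesk : (e → (e → (t → (t → e)))).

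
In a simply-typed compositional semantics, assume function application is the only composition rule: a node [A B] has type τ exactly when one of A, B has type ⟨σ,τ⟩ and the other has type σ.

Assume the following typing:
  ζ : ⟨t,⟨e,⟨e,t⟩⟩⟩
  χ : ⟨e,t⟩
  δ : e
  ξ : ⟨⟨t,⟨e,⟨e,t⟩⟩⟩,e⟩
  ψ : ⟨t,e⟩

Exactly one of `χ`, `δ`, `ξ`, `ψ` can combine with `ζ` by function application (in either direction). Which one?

χ : ⟨e,t⟩ — no; ζ wants t, and χ wants e.
δ : e — no; ζ wants t, and δ wants nothing (atomic).
ξ — combines: ξ : ⟨⟨t,⟨e,⟨e,t⟩⟩⟩,e⟩ takes ζ : ⟨t,⟨e,⟨e,t⟩⟩⟩ as argument, giving e.
ψ : ⟨t,e⟩ — no; ζ wants t, and ψ wants t.

ξ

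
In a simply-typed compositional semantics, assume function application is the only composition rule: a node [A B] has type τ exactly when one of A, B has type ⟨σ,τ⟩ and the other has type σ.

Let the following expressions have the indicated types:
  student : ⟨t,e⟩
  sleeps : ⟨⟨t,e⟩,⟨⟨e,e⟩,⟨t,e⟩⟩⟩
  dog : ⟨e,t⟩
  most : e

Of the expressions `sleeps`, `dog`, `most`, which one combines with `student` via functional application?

sleeps

sleeps — combines: sleeps : ⟨⟨t,e⟩,⟨⟨e,e⟩,⟨t,e⟩⟩⟩ takes student : ⟨t,e⟩ as argument, giving ⟨⟨e,e⟩,⟨t,e⟩⟩.
dog : ⟨e,t⟩ — neither side's domain matches the other.
most : e — neither side's domain matches the other.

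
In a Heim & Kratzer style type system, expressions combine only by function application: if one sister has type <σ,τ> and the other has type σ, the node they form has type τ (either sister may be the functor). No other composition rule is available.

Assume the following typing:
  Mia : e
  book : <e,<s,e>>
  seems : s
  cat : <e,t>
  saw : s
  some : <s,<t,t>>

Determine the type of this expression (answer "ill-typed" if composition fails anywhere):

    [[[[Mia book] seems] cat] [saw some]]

t

[Mia book] — book of type <e,<s,e>> combines with Mia of type e: type <s,e>.
[[Mia book] seems] — [Mia book] of type <s,e> combines with seems of type s: type e.
[[[Mia book] seems] cat] — cat of type <e,t> combines with [[Mia book] seems] of type e: type t.
[saw some] — some of type <s,<t,t>> combines with saw of type s: type <t,t>.
[[[[Mia book] seems] cat] [saw some]] — [saw some] of type <t,t> combines with [[[Mia book] seems] cat] of type t: type t.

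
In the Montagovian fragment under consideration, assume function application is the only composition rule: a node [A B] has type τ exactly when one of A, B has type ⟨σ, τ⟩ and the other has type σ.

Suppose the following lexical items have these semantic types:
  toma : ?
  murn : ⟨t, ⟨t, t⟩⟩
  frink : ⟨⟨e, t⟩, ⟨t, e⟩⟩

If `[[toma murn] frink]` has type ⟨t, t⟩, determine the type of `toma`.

[[toma murn] frink] must have type ⟨t, t⟩. The sister frink has type ⟨⟨e, t⟩, ⟨t, e⟩⟩; that is not a function onto ⟨t, t⟩, so [toma murn] must be the functor, of type ⟨⟨⟨e, t⟩, ⟨t, e⟩⟩, ⟨t, t⟩⟩.
[toma murn] must have type ⟨⟨⟨e, t⟩, ⟨t, e⟩⟩, ⟨t, t⟩⟩. The sister murn has type ⟨t, ⟨t, t⟩⟩; that is not a function onto ⟨⟨⟨e, t⟩, ⟨t, e⟩⟩, ⟨t, t⟩⟩, so toma must be the functor, of type ⟨⟨t, ⟨t, t⟩⟩, ⟨⟨⟨e, t⟩, ⟨t, e⟩⟩, ⟨t, t⟩⟩⟩.

⟨⟨t, ⟨t, t⟩⟩, ⟨⟨⟨e, t⟩, ⟨t, e⟩⟩, ⟨t, t⟩⟩⟩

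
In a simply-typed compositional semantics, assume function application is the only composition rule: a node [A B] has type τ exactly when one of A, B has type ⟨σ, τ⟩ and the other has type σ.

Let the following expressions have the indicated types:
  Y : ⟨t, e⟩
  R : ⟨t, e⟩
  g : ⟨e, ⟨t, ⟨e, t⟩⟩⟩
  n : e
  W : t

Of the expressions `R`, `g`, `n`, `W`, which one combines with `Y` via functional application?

W

R : ⟨t, e⟩ — neither side's domain matches the other.
g : ⟨e, ⟨t, ⟨e, t⟩⟩⟩ — neither side's domain matches the other.
n : e — neither side's domain matches the other.
W — combines: Y : ⟨t, e⟩ takes W : t as argument, giving e.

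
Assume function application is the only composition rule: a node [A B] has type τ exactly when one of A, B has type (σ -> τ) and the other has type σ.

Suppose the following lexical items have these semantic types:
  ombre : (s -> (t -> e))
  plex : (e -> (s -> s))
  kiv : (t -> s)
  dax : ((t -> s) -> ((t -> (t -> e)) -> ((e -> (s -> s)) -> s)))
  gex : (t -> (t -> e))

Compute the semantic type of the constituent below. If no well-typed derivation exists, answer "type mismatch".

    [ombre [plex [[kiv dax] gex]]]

(t -> e)

[kiv dax]: functor dax : ((t -> s) -> ((t -> (t -> e)) -> ((e -> (s -> s)) -> s))), argument kiv : (t -> s); result ((t -> (t -> e)) -> ((e -> (s -> s)) -> s)).
[[kiv dax] gex]: functor [kiv dax] : ((t -> (t -> e)) -> ((e -> (s -> s)) -> s)), argument gex : (t -> (t -> e)); result ((e -> (s -> s)) -> s).
[plex [[kiv dax] gex]]: functor [[kiv dax] gex] : ((e -> (s -> s)) -> s), argument plex : (e -> (s -> s)); result s.
[ombre [plex [[kiv dax] gex]]]: functor ombre : (s -> (t -> e)), argument [plex [[kiv dax] gex]] : s; result (t -> e).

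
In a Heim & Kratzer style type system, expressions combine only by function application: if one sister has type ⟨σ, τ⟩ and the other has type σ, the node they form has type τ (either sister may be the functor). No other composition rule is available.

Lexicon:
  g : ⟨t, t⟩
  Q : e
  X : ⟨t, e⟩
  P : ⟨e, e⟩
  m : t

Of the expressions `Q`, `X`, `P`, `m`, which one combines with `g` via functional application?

Q : e — no; g wants t, and Q wants nothing (atomic).
X : ⟨t, e⟩ — no; g wants t, and X wants t.
P : ⟨e, e⟩ — no; g wants t, and P wants e.
m — combines: g : ⟨t, t⟩ takes m : t as argument, giving t.

m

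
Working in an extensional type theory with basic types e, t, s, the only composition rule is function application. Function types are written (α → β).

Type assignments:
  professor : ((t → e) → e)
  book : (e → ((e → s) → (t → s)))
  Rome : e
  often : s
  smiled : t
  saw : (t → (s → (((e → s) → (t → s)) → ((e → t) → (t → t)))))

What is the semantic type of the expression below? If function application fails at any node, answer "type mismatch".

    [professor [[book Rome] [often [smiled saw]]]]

type mismatch

[book Rome]: functor book : (e → ((e → s) → (t → s))), argument Rome : e; result ((e → s) → (t → s)).
[smiled saw]: functor saw : (t → (s → (((e → s) → (t → s)) → ((e → t) → (t → t))))), argument smiled : t; result (s → (((e → s) → (t → s)) → ((e → t) → (t → t)))).
[often [smiled saw]]: functor [smiled saw] : (s → (((e → s) → (t → s)) → ((e → t) → (t → t)))), argument often : s; result (((e → s) → (t → s)) → ((e → t) → (t → t))).
[[book Rome] [often [smiled saw]]]: functor [often [smiled saw]] : (((e → s) → (t → s)) → ((e → t) → (t → t))), argument [book Rome] : ((e → s) → (t → s)); result ((e → t) → (t → t)).
[professor [[book Rome] [often [smiled saw]]]]: ((t → e) → e) with ((e → t) → (t → t)) — neither is a function whose domain matches the other; composition fails here.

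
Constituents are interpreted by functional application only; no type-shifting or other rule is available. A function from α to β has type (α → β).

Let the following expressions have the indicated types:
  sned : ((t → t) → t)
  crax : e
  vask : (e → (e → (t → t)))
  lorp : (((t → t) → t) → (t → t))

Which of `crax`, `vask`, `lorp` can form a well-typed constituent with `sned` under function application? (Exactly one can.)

lorp

crax : e — does not combine with sned.
vask : (e → (e → (t → t))) — does not combine with sned.
lorp — combines: lorp : (((t → t) → t) → (t → t)) takes sned : ((t → t) → t) as argument, giving (t → t).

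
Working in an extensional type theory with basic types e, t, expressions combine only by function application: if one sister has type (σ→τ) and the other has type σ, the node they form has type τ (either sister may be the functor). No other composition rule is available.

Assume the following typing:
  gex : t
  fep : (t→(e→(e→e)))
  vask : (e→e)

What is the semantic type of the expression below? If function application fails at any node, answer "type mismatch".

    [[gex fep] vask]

type mismatch

[gex fep]: (t→(e→(e→e))) applied to t yields (e→(e→e)).
At [[gex fep] vask]: neither (e→(e→e)) nor (e→e) can take the other as argument; the node is ill-typed.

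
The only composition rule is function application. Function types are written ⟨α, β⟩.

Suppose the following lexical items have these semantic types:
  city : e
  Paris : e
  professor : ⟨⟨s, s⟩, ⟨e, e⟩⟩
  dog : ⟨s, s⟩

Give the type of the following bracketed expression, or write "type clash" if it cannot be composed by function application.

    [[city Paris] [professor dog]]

At [city Paris]: neither e nor e can take the other as argument; the node is ill-typed.

type clash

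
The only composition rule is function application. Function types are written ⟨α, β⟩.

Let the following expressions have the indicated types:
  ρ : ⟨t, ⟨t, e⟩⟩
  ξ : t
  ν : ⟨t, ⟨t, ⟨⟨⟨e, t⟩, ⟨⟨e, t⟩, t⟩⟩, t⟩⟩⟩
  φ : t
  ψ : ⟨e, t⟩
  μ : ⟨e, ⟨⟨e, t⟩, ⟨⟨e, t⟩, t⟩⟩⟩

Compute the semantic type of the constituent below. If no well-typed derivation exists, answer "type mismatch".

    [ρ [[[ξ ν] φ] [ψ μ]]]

[ξ ν]: ν is ⟨t, ⟨t, ⟨⟨⟨e, t⟩, ⟨⟨e, t⟩, t⟩⟩, t⟩⟩⟩, ξ is t; result ⟨t, ⟨⟨⟨e, t⟩, ⟨⟨e, t⟩, t⟩⟩, t⟩⟩.
[[ξ ν] φ]: [ξ ν] is ⟨t, ⟨⟨⟨e, t⟩, ⟨⟨e, t⟩, t⟩⟩, t⟩⟩, φ is t; result ⟨⟨⟨e, t⟩, ⟨⟨e, t⟩, t⟩⟩, t⟩.
[ψ μ]: ⟨e, t⟩ and ⟨e, ⟨⟨e, t⟩, ⟨⟨e, t⟩, t⟩⟩⟩ cannot combine by function application — type clash.

type mismatch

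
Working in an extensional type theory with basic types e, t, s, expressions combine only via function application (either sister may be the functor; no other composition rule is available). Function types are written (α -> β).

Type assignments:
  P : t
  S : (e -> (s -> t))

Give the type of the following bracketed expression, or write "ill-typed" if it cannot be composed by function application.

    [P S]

At [P S]: neither t nor (e -> (s -> t)) can take the other as argument; the node is ill-typed.

ill-typed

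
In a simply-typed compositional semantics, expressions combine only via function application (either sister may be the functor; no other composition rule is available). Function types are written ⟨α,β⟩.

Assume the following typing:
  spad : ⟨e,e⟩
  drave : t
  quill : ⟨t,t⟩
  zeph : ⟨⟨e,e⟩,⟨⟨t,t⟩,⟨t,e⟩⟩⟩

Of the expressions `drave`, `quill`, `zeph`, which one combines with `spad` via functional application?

drave : t — spad needs e; drave needs nothing (atomic); neither fits.
quill : ⟨t,t⟩ — spad needs e; quill needs t; neither fits.
zeph — combines: zeph : ⟨⟨e,e⟩,⟨⟨t,t⟩,⟨t,e⟩⟩⟩ takes spad : ⟨e,e⟩ as argument, giving ⟨⟨t,t⟩,⟨t,e⟩⟩.

zeph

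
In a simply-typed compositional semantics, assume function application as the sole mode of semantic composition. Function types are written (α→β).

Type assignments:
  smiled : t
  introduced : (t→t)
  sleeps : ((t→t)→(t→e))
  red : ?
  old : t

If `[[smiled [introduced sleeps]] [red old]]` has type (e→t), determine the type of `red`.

(t→(e→(e→t)))

[[smiled [introduced sleeps]] [red old]] must have type (e→t). The sister [smiled [introduced sleeps]] has type e; that is not a function onto (e→t), so [red old] must be the functor, of type (e→(e→t)).
[red old] must have type (e→(e→t)). The sister old has type t; that is not a function onto (e→(e→t)), so red must be the functor, of type (t→(e→(e→t))).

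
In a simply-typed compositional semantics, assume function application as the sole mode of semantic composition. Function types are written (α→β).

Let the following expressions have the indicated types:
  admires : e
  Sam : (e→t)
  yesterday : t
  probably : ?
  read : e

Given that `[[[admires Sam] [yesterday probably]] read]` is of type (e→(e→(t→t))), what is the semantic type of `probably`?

(t→(t→(e→(e→(e→(t→t))))))

At [[[admires Sam] [yesterday probably]] read] (required: (e→(e→(t→t)))): read is e, which is not a function with range (e→(e→(t→t))); hence [[admires Sam] [yesterday probably]] is the functor — type (e→(e→(e→(t→t)))).
At [[admires Sam] [yesterday probably]] (required: (e→(e→(e→(t→t))))): [admires Sam] is t, which is not a function with range (e→(e→(e→(t→t)))); hence [yesterday probably] is the functor — type (t→(e→(e→(e→(t→t))))).
At [yesterday probably] (required: (t→(e→(e→(e→(t→t)))))): yesterday is t, which is not a function with range (t→(e→(e→(e→(t→t))))); hence probably is the functor — type (t→(t→(e→(e→(e→(t→t)))))).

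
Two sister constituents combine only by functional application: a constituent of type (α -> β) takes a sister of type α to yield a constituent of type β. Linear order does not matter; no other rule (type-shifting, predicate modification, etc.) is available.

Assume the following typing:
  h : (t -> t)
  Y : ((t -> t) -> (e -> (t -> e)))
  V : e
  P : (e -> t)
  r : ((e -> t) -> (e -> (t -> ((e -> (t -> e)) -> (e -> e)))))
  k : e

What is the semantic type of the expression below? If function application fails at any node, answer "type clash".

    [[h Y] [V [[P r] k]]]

At [h Y], Y : ((t -> t) -> (e -> (t -> e))) takes h : (t -> t), giving (e -> (t -> e)).
At [P r], r : ((e -> t) -> (e -> (t -> ((e -> (t -> e)) -> (e -> e))))) takes P : (e -> t), giving (e -> (t -> ((e -> (t -> e)) -> (e -> e)))).
At [[P r] k], [P r] : (e -> (t -> ((e -> (t -> e)) -> (e -> e)))) takes k : e, giving (t -> ((e -> (t -> e)) -> (e -> e))).
[V [[P r] k]]: e and (t -> ((e -> (t -> e)) -> (e -> e))) cannot combine by function application — type clash.

type clash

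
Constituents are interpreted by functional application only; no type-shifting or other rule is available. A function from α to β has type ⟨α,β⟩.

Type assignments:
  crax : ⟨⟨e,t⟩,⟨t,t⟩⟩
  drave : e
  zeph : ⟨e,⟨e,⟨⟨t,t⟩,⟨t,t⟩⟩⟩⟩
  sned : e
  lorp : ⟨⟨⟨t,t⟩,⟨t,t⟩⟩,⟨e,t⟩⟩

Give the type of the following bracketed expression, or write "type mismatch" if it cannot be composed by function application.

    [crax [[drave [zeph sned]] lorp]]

⟨t,t⟩

At [zeph sned], zeph : ⟨e,⟨e,⟨⟨t,t⟩,⟨t,t⟩⟩⟩⟩ takes sned : e, giving ⟨e,⟨⟨t,t⟩,⟨t,t⟩⟩⟩.
At [drave [zeph sned]], [zeph sned] : ⟨e,⟨⟨t,t⟩,⟨t,t⟩⟩⟩ takes drave : e, giving ⟨⟨t,t⟩,⟨t,t⟩⟩.
At [[drave [zeph sned]] lorp], lorp : ⟨⟨⟨t,t⟩,⟨t,t⟩⟩,⟨e,t⟩⟩ takes [drave [zeph sned]] : ⟨⟨t,t⟩,⟨t,t⟩⟩, giving ⟨e,t⟩.
At [crax [[drave [zeph sned]] lorp]], crax : ⟨⟨e,t⟩,⟨t,t⟩⟩ takes [[drave [zeph sned]] lorp] : ⟨e,t⟩, giving ⟨t,t⟩.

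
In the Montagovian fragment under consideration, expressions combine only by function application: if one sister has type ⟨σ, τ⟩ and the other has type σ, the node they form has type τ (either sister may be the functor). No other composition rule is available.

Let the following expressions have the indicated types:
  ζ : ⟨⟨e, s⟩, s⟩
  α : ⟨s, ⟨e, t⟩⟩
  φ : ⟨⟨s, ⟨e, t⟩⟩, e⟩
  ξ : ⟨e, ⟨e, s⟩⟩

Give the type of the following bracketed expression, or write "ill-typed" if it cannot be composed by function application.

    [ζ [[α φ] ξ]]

s

[α φ]: φ is ⟨⟨s, ⟨e, t⟩⟩, e⟩, α is ⟨s, ⟨e, t⟩⟩; result e.
[[α φ] ξ]: ξ is ⟨e, ⟨e, s⟩⟩, [α φ] is e; result ⟨e, s⟩.
[ζ [[α φ] ξ]]: ζ is ⟨⟨e, s⟩, s⟩, [[α φ] ξ] is ⟨e, s⟩; result s.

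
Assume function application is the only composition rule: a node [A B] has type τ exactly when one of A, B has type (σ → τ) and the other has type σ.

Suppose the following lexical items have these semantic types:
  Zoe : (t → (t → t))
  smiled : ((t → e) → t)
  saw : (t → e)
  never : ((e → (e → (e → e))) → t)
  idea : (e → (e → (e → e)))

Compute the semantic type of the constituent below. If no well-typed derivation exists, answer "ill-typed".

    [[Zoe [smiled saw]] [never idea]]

At [smiled saw], smiled : ((t → e) → t) takes saw : (t → e), giving t.
At [Zoe [smiled saw]], Zoe : (t → (t → t)) takes [smiled saw] : t, giving (t → t).
At [never idea], never : ((e → (e → (e → e))) → t) takes idea : (e → (e → (e → e))), giving t.
At [[Zoe [smiled saw]] [never idea]], [Zoe [smiled saw]] : (t → t) takes [never idea] : t, giving t.

t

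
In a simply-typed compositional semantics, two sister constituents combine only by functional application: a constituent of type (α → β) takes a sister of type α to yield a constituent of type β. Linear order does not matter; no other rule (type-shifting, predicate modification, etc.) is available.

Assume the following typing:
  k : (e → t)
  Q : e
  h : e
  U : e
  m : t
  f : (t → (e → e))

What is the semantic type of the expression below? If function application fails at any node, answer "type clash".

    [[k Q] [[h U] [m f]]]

type clash

[k Q]: (e → t) applied to e yields t.
[h U]: e with e — neither is a function whose domain matches the other; composition fails here.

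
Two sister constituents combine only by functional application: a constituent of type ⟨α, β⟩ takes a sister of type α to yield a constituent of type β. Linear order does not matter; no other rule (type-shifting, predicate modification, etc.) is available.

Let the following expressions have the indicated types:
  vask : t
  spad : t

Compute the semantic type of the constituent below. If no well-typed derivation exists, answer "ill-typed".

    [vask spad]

At [vask spad]: neither t nor t can take the other as argument; the node is ill-typed.

ill-typed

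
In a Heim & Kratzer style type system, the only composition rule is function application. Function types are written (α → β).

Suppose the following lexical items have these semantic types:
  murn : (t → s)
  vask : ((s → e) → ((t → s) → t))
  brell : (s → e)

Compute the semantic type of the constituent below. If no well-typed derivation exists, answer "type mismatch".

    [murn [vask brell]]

t

[vask brell] — vask of type ((s → e) → ((t → s) → t)) combines with brell of type (s → e): type ((t → s) → t).
[murn [vask brell]] — [vask brell] of type ((t → s) → t) combines with murn of type (t → s): type t.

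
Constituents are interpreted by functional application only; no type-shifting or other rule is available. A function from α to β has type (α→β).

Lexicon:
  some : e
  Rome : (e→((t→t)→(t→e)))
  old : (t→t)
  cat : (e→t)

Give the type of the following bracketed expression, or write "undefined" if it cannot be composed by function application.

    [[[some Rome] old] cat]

[some Rome]: (e→((t→t)→(t→e))) applied to e yields ((t→t)→(t→e)).
[[some Rome] old]: ((t→t)→(t→e)) applied to (t→t) yields (t→e).
At [[[some Rome] old] cat]: neither (t→e) nor (e→t) can take the other as argument; the node is ill-typed.

undefined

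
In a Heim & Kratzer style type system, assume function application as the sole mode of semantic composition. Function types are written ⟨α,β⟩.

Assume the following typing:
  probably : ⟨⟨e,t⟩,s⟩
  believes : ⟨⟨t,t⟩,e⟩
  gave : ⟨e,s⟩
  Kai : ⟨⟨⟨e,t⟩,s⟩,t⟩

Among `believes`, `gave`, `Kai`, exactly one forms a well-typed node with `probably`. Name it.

believes : ⟨⟨t,t⟩,e⟩ — does not combine with probably.
gave : ⟨e,s⟩ — does not combine with probably.
Kai — combines: Kai : ⟨⟨⟨e,t⟩,s⟩,t⟩ takes probably : ⟨⟨e,t⟩,s⟩ as argument, giving t.

Kai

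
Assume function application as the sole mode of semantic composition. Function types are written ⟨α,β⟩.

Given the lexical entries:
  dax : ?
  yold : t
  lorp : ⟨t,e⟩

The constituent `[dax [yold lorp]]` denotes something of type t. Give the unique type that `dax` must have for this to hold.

⟨e,t⟩

[dax [yold lorp]] is required to be t. [yold lorp] : e cannot yield t as functor, so dax : ⟨e,t⟩.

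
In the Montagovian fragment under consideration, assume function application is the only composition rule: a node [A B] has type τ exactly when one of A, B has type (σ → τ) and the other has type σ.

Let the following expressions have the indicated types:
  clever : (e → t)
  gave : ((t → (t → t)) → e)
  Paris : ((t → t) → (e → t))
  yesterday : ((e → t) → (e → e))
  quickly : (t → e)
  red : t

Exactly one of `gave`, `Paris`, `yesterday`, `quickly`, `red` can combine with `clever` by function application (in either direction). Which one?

gave : ((t → (t → t)) → e) — no; clever wants e, and gave wants (t → (t → t)).
Paris : ((t → t) → (e → t)) — no; clever wants e, and Paris wants (t → t).
yesterday — combines: yesterday : ((e → t) → (e → e)) takes clever : (e → t) as argument, giving (e → e).
quickly : (t → e) — no; clever wants e, and quickly wants t.
red : t — no; clever wants e, and red wants nothing (atomic).

yesterday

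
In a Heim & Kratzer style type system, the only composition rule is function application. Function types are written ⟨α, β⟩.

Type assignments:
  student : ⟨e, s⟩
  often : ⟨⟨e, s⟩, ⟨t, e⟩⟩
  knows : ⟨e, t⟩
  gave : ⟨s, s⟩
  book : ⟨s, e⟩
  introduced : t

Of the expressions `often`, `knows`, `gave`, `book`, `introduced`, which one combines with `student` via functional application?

often — combines: often : ⟨⟨e, s⟩, ⟨t, e⟩⟩ takes student : ⟨e, s⟩ as argument, giving ⟨t, e⟩.
knows : ⟨e, t⟩ — student needs e; knows needs e; neither fits.
gave : ⟨s, s⟩ — student needs e; gave needs s; neither fits.
book : ⟨s, e⟩ — student needs e; book needs s; neither fits.
introduced : t — student needs e; introduced needs nothing (atomic); neither fits.

often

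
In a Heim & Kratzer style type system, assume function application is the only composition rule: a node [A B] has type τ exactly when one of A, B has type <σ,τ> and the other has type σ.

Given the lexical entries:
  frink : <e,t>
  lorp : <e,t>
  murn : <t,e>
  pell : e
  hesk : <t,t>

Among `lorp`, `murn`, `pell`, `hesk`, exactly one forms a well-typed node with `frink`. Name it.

pell

lorp : <e,t> — frink needs e; lorp needs e; neither fits.
murn : <t,e> — frink needs e; murn needs t; neither fits.
pell — combines: frink : <e,t> takes pell : e as argument, giving t.
hesk : <t,t> — frink needs e; hesk needs t; neither fits.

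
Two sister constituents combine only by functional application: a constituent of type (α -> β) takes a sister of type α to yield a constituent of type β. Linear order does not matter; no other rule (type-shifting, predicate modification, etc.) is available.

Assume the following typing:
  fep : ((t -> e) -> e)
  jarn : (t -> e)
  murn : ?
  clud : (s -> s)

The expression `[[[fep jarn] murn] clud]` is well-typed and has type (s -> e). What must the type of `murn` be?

[[[fep jarn] murn] clud] is required to be (s -> e). clud : (s -> s) cannot yield (s -> e) as functor, so [[fep jarn] murn] : ((s -> s) -> (s -> e)).
[[fep jarn] murn] is required to be ((s -> s) -> (s -> e)). [fep jarn] : e cannot yield ((s -> s) -> (s -> e)) as functor, so murn : (e -> ((s -> s) -> (s -> e))).

(e -> ((s -> s) -> (s -> e)))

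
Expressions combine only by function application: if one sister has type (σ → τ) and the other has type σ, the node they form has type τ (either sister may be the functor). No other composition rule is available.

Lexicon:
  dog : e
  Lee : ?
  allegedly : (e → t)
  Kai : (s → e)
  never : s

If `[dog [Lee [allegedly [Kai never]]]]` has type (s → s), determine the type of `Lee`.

[dog [Lee [allegedly [Kai never]]]] is required to be (s → s). dog : e cannot yield (s → s) as functor, so [Lee [allegedly [Kai never]]] : (e → (s → s)).
[Lee [allegedly [Kai never]]] is required to be (e → (s → s)). [allegedly [Kai never]] : t cannot yield (e → (s → s)) as functor, so Lee : (t → (e → (s → s))).

(t → (e → (s → s)))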